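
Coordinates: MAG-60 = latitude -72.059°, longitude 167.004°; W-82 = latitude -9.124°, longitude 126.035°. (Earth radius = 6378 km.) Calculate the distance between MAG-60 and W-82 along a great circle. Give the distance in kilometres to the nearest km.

Δφ = 62.9350°,  Δλ = -40.9690°
a = sin²(Δφ/2) + cos φ₁ cos φ₂ sin²(Δλ/2) = 0.309747
c = 2·arcsin(√a) = 1.180453 rad = 67.6350°
d = R·c = 6378 × 1.180453 = 7528.9 km

7529 km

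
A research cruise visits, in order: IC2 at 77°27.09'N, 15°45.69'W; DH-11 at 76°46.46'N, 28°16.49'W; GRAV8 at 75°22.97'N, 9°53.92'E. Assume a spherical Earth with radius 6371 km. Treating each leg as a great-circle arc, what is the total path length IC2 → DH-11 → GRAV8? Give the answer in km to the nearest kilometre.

IC2: φ = +77.45150°, λ = -15.76150°
DH-11: φ = +76.77433°, λ = -28.27483°
GRAV8: φ = +75.38283°, λ = +9.89867°
IC2→DH-11: c = 0.050018 rad, d = 318.66 km
DH-11→GRAV8: c = 0.159179 rad, d = 1014.13 km
Total = 318.66 + 1014.13 = 1332.79 km

1333 km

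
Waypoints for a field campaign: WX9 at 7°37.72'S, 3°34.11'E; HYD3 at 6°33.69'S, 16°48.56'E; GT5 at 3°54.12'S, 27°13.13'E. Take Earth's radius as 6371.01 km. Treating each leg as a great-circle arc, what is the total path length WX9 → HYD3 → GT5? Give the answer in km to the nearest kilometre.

WX9: φ = -7.62867°, λ = +3.56850°
HYD3: φ = -6.56150°, λ = +16.80933°
GT5: φ = -3.90200°, λ = +27.21883°
WX9→HYD3: c = 0.230070 rad, d = 1465.78 km
HYD3→GT5: c = 0.186764 rad, d = 1189.88 km
Total = 1465.78 + 1189.88 = 2655.66 km

2656 km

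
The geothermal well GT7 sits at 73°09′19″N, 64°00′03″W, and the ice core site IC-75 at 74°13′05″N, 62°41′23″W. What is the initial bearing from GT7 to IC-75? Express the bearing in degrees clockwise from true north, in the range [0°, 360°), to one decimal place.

18.5°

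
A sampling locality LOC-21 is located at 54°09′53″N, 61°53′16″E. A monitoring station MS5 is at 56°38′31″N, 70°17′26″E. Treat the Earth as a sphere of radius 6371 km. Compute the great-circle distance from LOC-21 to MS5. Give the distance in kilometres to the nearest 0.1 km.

597.2 km

LOC-21: φ = +54.16472°, λ = +61.88778°
MS5: φ = +56.64194°, λ = +70.29056°
Δφ = 2.4772°,  Δλ = 8.4028°
a = sin²(Δφ/2) + cos φ₁ cos φ₂ sin²(Δλ/2) = 0.002195
c = 2·arcsin(√a) = 0.093739 rad = 5.3709°
d = R·c = 6371 × 0.093739 = 597.2 km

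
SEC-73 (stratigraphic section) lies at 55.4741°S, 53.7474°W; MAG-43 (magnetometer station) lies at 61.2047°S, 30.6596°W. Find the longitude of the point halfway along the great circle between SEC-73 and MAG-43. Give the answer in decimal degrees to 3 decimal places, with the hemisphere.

43.153°W

Bx = cos φ₂ cos Δλ = 0.443101,  By = cos φ₂ sin Δλ = 0.188887
φₘ = atan2(sin φ₁ + sin φ₂, √((cos φ₁ + Bx)² + By²)) = -58.85661°
λₘ = λ₁ + atan2(By, cos φ₁ + Bx) = -43.15325°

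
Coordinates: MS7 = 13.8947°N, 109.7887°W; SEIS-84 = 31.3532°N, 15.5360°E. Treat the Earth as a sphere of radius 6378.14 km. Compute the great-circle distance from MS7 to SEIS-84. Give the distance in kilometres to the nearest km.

12329 km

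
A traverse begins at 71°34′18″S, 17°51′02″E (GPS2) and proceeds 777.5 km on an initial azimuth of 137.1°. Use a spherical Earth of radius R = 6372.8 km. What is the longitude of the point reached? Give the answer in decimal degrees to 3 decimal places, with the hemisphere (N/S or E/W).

37.724°E

GPS2: φ = -71.57167°, λ = +17.85056°
δ = d/R = 777.5/6372.8 = 0.122003 rad
φ₂ = arcsin(sin φ₁ cos δ + cos φ₁ sin δ cos θ)
   = arcsin(-0.94872·0.99257 + 0.31612·0.12170·-0.73254) = -75.89483°
λ₂ = λ₁ + atan2(sin θ sin δ cos φ₁, cos δ − sin φ₁ sin φ₂) = 37.72373°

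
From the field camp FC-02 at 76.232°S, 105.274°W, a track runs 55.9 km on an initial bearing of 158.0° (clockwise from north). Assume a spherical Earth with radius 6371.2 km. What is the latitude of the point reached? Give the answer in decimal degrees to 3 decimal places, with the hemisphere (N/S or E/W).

76.697°S

δ = d/R = 55.9/6371.2 = 0.008774 rad
φ₂ = arcsin(sin φ₁ cos δ + cos φ₁ sin δ cos θ)
   = arcsin(-0.97127·0.99996 + 0.23799·0.00877·-0.92718) = -76.69679°
λ₂ = λ₁ + atan2(sin θ sin δ cos φ₁, cos δ − sin φ₁ sin φ₂) = -104.45559°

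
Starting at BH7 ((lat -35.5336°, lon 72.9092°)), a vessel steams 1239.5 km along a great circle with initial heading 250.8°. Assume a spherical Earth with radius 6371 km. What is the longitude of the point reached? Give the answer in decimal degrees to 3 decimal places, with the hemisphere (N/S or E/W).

59.426°E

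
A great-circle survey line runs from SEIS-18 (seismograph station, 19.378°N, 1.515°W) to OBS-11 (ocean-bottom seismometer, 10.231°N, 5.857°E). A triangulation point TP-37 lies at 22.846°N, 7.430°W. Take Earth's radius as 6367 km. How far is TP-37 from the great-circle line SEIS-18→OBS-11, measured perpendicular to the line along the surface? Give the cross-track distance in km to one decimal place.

δ₁₃ = central angle SEIS-18→TP-37 = 0.113725 rad  (haversine)
θ₁₃ = bearing SEIS-18→TP-37 = 303.189°,  θ₁₂ = bearing SEIS-18→OBS-11 = 141.061°
dₓₜ = R·arcsin(sin δ₁₃ · sin(θ₁₃ − θ₁₂)) = 6367·arcsin(0.11348·sin(162.128°)) = 221.781 km
|dₓₜ| = 221.781 km

221.8 km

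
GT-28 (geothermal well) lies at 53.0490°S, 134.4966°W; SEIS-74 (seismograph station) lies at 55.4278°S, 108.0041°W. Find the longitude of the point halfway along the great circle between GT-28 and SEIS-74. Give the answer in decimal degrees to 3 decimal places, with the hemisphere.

121.639°W

Bx = cos φ₂ cos Δλ = 0.507859,  By = cos φ₂ sin Δλ = 0.253126
φₘ = atan2(sin φ₁ + sin φ₂, √((cos φ₁ + Bx)² + By²)) = -54.96728°
λₘ = λ₁ + atan2(By, cos φ₁ + Bx) = -121.63916°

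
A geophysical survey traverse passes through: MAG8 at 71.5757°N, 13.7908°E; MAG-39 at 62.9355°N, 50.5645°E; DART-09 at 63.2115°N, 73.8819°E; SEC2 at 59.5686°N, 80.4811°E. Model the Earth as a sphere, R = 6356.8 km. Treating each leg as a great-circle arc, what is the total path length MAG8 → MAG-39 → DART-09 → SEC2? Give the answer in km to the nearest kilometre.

3503 km

MAG8→MAG-39: c = 0.283667 rad, d = 1803.21 km
MAG-39→DART-09: c = 0.183341 rad, d = 1165.46 km
DART-09→SEC2: c = 0.084085 rad, d = 534.51 km
Total = 1803.21 + 1165.46 + 534.51 = 3503.19 km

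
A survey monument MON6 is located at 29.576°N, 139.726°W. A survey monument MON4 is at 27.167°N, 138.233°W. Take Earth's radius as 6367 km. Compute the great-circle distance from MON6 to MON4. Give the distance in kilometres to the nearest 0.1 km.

304.9 km

Δφ = -2.4090°,  Δλ = 1.4930°
a = sin²(Δφ/2) + cos φ₁ cos φ₂ sin²(Δλ/2) = 0.000573
c = 2·arcsin(√a) = 0.047889 rad = 2.7438°
d = R·c = 6367 × 0.047889 = 304.9 km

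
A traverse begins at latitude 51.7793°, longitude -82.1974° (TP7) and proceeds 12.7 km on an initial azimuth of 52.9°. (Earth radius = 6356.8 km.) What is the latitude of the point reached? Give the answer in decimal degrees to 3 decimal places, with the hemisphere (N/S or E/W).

δ = d/R = 12.7/6356.8 = 0.001998 rad
φ₂ = arcsin(sin φ₁ cos δ + cos φ₁ sin δ cos θ)
   = arcsin(0.78563·1.00000 + 0.61869·0.00200·0.60321) = 51.84826°
λ₂ = λ₁ + atan2(sin θ sin δ cos φ₁, cos δ − sin φ₁ sin φ₂) = -82.04961°

51.848°N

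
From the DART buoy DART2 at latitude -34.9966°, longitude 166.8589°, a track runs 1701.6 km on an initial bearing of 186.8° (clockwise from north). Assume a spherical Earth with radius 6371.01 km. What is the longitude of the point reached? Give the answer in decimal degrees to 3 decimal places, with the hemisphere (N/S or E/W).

δ = d/R = 1701.6/6371.01 = 0.267085 rad
φ₂ = arcsin(sin φ₁ cos δ + cos φ₁ sin δ cos θ)
   = arcsin(-0.57353·0.96454 + 0.81919·0.26392·-0.99297) = -50.16321°
λ₂ = λ₁ + atan2(sin θ sin δ cos φ₁, cos δ − sin φ₁ sin φ₂) = 164.06284°

164.063°E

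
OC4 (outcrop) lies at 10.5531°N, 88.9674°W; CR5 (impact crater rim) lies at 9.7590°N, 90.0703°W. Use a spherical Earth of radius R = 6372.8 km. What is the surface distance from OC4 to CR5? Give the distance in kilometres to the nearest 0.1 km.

149.6 km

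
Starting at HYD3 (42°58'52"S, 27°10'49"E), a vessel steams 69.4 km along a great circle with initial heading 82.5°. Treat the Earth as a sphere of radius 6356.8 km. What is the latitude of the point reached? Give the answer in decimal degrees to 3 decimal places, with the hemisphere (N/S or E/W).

42.896°S

HYD3: φ = -42.98111°, λ = +27.18028°
δ = d/R = 69.4/6356.8 = 0.010917 rad
φ₂ = arcsin(sin φ₁ cos δ + cos φ₁ sin δ cos θ)
   = arcsin(-0.68176·0.99994 + 0.73158·0.01092·0.13053) = -42.89634°
λ₂ = λ₁ + atan2(sin θ sin δ cos φ₁, cos δ − sin φ₁ sin φ₂) = 28.02684°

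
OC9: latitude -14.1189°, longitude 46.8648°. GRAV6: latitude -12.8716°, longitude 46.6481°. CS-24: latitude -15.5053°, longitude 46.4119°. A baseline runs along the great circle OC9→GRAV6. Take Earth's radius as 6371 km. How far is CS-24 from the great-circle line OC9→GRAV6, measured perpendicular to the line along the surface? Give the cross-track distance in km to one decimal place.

73.6 km

δ₁₃ = central angle OC9→CS-24 = 0.025375 rad  (haversine)
θ₁₃ = bearing OC9→CS-24 = 197.470°,  θ₁₂ = bearing OC9→GRAV6 = 350.386°
dₓₜ = R·arcsin(sin δ₁₃ · sin(θ₁₃ − θ₁₂)) = 6371·arcsin(0.02537·sin(-152.916°)) = -73.600 km
|dₓₜ| = 73.600 km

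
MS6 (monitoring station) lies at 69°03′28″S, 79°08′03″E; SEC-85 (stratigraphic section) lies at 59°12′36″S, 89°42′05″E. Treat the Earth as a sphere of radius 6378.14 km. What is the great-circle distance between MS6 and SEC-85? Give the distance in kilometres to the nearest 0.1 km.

1206.5 km

MS6: φ = -69.05778°, λ = +79.13417°
SEC-85: φ = -59.21000°, λ = +89.70139°
Δφ = 9.8478°,  Δλ = 10.5672°
a = sin²(Δφ/2) + cos φ₁ cos φ₂ sin²(Δλ/2) = 0.008919
c = 2·arcsin(√a) = 0.189159 rad = 10.8380°
d = R·c = 6378.14 × 0.189159 = 1206.5 km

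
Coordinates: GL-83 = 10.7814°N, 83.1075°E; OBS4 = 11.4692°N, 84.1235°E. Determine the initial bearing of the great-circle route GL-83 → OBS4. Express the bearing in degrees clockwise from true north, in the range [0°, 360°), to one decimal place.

Δλ = 1.0160°
y = sin Δλ · cos φ₂ = 0.017378
x = cos φ₁ sin φ₂ − sin φ₁ cos φ₂ cos Δλ = 0.012033
θ = atan2(y, x) = 55.2997° → 55.2997° (mod 360°)

55.3°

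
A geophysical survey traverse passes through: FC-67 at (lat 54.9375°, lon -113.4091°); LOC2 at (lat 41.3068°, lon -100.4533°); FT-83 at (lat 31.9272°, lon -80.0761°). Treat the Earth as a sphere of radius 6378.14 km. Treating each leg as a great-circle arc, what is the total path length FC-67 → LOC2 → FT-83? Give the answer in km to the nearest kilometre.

FC-67→LOC2: c = 0.280744 rad, d = 1790.63 km
LOC2→FT-83: c = 0.327862 rad, d = 2091.15 km
Total = 1790.63 + 2091.15 = 3881.78 km

3882 km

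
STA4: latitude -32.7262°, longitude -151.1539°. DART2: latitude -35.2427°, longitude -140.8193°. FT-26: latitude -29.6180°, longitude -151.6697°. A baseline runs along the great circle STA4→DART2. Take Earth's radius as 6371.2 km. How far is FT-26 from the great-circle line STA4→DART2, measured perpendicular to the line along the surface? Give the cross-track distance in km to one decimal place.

δ₁₃ = central angle STA4→FT-26 = 0.054792 rad  (haversine)
θ₁₃ = bearing STA4→FT-26 = 351.784°,  θ₁₂ = bearing STA4→DART2 = 109.217°
dₓₜ = R·arcsin(sin δ₁₃ · sin(θ₁₃ − θ₁₂)) = 6371.2·arcsin(0.05476·sin(242.567°)) = -309.805 km
|dₓₜ| = 309.805 km

309.8 km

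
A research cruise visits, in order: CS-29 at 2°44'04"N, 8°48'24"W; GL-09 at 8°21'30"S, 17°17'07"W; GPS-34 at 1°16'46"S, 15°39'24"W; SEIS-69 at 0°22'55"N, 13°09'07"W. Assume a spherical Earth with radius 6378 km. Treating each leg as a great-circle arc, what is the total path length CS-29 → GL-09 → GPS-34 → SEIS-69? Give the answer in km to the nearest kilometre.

CS-29: φ = +2.73444°, λ = -8.80667°
GL-09: φ = -8.35833°, λ = -17.28528°
GPS-34: φ = -1.27944°, λ = -15.65667°
SEIS-69: φ = +0.38194°, λ = -13.15194°
CS-29→GL-09: c = 0.243433 rad, d = 1552.61 km
GL-09→GPS-34: c = 0.126751 rad, d = 808.42 km
GPS-34→SEIS-69: c = 0.052456 rad, d = 334.56 km
Total = 1552.61 + 808.42 + 334.56 = 2695.59 km

2696 km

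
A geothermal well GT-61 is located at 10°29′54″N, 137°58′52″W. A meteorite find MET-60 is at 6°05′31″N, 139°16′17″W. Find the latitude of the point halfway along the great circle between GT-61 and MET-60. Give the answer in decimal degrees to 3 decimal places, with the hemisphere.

8.296°N

GT-61: φ = +10.49833°, λ = -137.98111°
MET-60: φ = +6.09194°, λ = -139.27139°
Bx = cos φ₂ cos Δλ = 0.994101,  By = cos φ₂ sin Δλ = -0.022391
φₘ = atan2(sin φ₁ + sin φ₂, √((cos φ₁ + Bx)² + By²)) = 8.29566°
λₘ = λ₁ + atan2(By, cos φ₁ + Bx) = -138.62987°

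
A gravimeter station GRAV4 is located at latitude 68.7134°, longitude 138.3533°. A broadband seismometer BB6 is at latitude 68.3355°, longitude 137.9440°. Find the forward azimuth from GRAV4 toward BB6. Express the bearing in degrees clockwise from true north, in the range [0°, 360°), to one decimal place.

Δλ = -0.4093°
y = sin Δλ · cos φ₂ = -0.002637
x = cos φ₁ sin φ₂ − sin φ₁ cos φ₂ cos Δλ = -0.006587
θ = atan2(y, x) = -158.1799° → 201.8201° (mod 360°)

201.8°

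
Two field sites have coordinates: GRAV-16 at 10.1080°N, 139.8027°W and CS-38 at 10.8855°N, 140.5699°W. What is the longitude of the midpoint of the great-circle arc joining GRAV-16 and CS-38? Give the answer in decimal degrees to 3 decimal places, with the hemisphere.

140.186°W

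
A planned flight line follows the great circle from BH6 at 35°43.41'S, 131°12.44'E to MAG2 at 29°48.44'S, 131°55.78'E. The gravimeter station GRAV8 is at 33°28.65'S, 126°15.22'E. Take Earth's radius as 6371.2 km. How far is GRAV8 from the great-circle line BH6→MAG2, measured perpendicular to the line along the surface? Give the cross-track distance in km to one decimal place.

BH6: φ = -35.72350°, λ = +131.20733°
MAG2: φ = -29.80733°, λ = +131.92967°
GRAV8: φ = -33.47750°, λ = +126.25367°
δ₁₃ = central angle BH6→GRAV8 = 0.081232 rad  (haversine)
θ₁₃ = bearing BH6→GRAV8 = 297.423°,  θ₁₂ = bearing BH6→MAG2 = 6.060°
dₓₜ = R·arcsin(sin δ₁₃ · sin(θ₁₃ − θ₁₂)) = 6371.2·arcsin(0.08114·sin(291.363°)) = -481.917 km
|dₓₜ| = 481.917 km

481.9 km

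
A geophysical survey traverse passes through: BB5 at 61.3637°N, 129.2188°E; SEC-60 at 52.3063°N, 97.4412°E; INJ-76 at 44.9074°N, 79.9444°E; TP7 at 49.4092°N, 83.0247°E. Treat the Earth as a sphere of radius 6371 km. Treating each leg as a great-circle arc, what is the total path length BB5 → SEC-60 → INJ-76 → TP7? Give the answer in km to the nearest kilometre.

4223 km

BB5→SEC-60: c = 0.337440 rad, d = 2149.83 km
SEC-60→INJ-76: c = 0.238735 rad, d = 1520.98 km
INJ-76→TP7: c = 0.086640 rad, d = 551.99 km
Total = 2149.83 + 1520.98 + 551.99 = 4222.79 km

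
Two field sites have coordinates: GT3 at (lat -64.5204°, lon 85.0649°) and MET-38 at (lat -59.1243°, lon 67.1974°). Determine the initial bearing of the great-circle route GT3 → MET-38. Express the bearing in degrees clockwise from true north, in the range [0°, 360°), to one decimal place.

Δλ = -17.8675°
y = sin Δλ · cos φ₂ = -0.157451
x = cos φ₁ sin φ₂ − sin φ₁ cos φ₂ cos Δλ = 0.071697
θ = atan2(y, x) = -65.5175° → 294.4825° (mod 360°)

294.5°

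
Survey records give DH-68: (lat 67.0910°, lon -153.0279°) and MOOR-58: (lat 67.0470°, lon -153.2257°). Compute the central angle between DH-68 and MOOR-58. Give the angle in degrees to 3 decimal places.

0.089°

Δφ = -0.0440°,  Δλ = -0.1978°
a = sin²(Δφ/2) + cos φ₁ cos φ₂ sin²(Δλ/2) = 0.000001
c = 2·arcsin(√a) = 0.001549 rad = 0.0887°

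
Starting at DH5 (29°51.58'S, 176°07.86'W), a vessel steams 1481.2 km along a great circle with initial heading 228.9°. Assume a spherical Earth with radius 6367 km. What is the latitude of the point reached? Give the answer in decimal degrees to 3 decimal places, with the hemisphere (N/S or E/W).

38.017°S

DH5: φ = -29.85967°, λ = -176.13100°
δ = d/R = 1481.2/6367 = 0.232637 rad
φ₂ = arcsin(sin φ₁ cos δ + cos φ₁ sin δ cos θ)
   = arcsin(-0.49788·0.97306 + 0.86725·0.23054·-0.65738) = -38.01737°
λ₂ = λ₁ + atan2(sin θ sin δ cos φ₁, cos δ − sin φ₁ sin φ₂) = 171.12951°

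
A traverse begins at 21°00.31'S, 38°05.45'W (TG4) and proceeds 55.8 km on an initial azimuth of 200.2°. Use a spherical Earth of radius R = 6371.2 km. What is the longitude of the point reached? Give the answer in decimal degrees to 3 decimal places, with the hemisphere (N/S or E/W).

TG4: φ = -21.00517°, λ = -38.09083°
δ = d/R = 55.8/6371.2 = 0.008758 rad
φ₂ = arcsin(sin φ₁ cos δ + cos φ₁ sin δ cos θ)
   = arcsin(-0.35845·0.99996 + 0.93355·0.00876·-0.93849) = -21.47601°
λ₂ = λ₁ + atan2(sin θ sin δ cos φ₁, cos δ − sin φ₁ sin φ₂) = -38.27703°

38.277°W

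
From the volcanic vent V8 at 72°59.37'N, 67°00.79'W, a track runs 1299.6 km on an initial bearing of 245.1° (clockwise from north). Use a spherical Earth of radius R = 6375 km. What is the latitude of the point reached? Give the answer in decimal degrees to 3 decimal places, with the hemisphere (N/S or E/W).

V8: φ = +72.98950°, λ = -67.01317°
δ = d/R = 1299.6/6375 = 0.203859 rad
φ₂ = arcsin(sin φ₁ cos δ + cos φ₁ sin δ cos θ)
   = arcsin(0.95625·0.97929 + 0.29255·0.20245·-0.42104) = 65.71534°
λ₂ = λ₁ + atan2(sin θ sin δ cos φ₁, cos δ − sin φ₁ sin φ₂) = -93.53231°

65.715°N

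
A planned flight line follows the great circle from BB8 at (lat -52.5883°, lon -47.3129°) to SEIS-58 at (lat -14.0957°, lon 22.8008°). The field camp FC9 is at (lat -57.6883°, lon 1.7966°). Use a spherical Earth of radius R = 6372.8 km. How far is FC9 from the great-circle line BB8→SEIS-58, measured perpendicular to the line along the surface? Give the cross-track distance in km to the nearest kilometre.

1834 km

δ₁₃ = central angle BB8→FC9 = 0.486704 rad  (haversine)
θ₁₃ = bearing BB8→FC9 = 120.237°,  θ₁₂ = bearing BB8→SEIS-58 = 82.870°
dₓₜ = R·arcsin(sin δ₁₃ · sin(θ₁₃ − θ₁₂)) = 6372.8·arcsin(0.46771·sin(37.367°)) = 1834.244 km
|dₓₜ| = 1834.244 km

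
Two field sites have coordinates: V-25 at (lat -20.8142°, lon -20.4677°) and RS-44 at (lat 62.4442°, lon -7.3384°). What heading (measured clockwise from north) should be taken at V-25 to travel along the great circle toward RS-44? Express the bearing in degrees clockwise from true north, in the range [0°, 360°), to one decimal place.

6.1°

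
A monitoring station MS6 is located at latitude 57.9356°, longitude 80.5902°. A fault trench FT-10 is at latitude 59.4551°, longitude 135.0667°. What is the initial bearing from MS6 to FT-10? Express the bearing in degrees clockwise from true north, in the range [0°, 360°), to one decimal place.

63.4°

Δλ = 54.4765°
y = sin Δλ · cos φ₂ = 0.413623
x = cos φ₁ sin φ₂ − sin φ₁ cos φ₂ cos Δλ = 0.206959
θ = atan2(y, x) = 63.4186° → 63.4186° (mod 360°)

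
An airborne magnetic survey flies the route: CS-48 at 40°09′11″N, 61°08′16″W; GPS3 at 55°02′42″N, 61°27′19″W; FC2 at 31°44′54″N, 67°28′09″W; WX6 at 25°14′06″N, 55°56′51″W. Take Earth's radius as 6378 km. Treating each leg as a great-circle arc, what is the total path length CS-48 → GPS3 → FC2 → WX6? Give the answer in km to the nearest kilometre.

CS-48: φ = +40.15306°, λ = -61.13778°
GPS3: φ = +55.04500°, λ = -61.45528°
FC2: φ = +31.74833°, λ = -67.46917°
WX6: φ = +25.23500°, λ = -55.94750°
CS-48→GPS3: c = 0.259940 rad, d = 1657.89 km
GPS3→FC2: c = 0.413331 rad, d = 2636.22 km
FC2→WX6: c = 0.209931 rad, d = 1338.94 km
Total = 1657.89 + 2636.22 + 1338.94 = 5633.06 km

5633 km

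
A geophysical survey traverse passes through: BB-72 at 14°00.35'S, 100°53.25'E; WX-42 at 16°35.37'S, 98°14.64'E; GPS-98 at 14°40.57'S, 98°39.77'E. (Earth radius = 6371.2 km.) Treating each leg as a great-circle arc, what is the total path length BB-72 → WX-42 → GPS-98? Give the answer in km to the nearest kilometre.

621 km

BB-72: φ = -14.00583°, λ = +100.88750°
WX-42: φ = -16.58950°, λ = +98.24400°
GPS-98: φ = -14.67617°, λ = +98.66283°
BB-72→WX-42: c = 0.063352 rad, d = 403.63 km
WX-42→GPS-98: c = 0.034128 rad, d = 217.44 km
Total = 403.63 + 217.44 = 621.06 km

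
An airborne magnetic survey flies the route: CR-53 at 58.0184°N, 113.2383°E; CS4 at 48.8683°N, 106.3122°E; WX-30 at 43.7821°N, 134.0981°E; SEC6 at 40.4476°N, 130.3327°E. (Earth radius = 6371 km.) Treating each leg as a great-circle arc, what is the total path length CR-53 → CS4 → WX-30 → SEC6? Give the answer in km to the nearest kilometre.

CR-53→CS4: c = 0.174965 rad, d = 1114.70 km
CS4→WX-30: c = 0.344326 rad, d = 2193.70 km
WX-30→SEC6: c = 0.075901 rad, d = 483.56 km
Total = 1114.70 + 2193.70 + 483.56 = 3791.96 km

3792 km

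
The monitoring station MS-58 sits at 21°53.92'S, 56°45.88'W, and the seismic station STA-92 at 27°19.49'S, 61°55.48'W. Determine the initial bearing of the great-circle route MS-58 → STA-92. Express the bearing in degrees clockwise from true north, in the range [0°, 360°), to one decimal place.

219.8°

MS-58: φ = -21.89867°, λ = -56.76467°
STA-92: φ = -27.32483°, λ = -61.92467°
Δλ = -5.1600°
y = sin Δλ · cos φ₂ = -0.079902
x = cos φ₁ sin φ₂ − sin φ₁ cos φ₂ cos Δλ = -0.095906
θ = atan2(y, x) = -140.2013° → 219.7987° (mod 360°)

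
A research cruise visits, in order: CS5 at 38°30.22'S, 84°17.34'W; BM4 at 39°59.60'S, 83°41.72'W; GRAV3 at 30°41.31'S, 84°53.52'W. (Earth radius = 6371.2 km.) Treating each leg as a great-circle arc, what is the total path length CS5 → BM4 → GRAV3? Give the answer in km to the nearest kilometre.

1214 km

CS5: φ = -38.50367°, λ = -84.28900°
BM4: φ = -39.99333°, λ = -83.69533°
GRAV3: φ = -30.68850°, λ = -84.89200°
CS5→BM4: c = 0.027209 rad, d = 173.36 km
BM4→GRAV3: c = 0.163286 rad, d = 1040.33 km
Total = 173.36 + 1040.33 = 1213.69 km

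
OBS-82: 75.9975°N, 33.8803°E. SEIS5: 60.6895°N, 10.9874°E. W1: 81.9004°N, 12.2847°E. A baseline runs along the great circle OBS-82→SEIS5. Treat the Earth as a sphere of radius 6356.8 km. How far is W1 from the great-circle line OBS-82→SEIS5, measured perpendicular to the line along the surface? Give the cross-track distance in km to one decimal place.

713.7 km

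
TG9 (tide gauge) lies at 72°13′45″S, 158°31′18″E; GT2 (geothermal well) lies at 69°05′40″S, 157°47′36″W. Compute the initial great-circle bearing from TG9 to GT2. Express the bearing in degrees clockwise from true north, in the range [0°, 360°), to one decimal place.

99.1°

TG9: φ = -72.22917°, λ = +158.52167°
GT2: φ = -69.09444°, λ = -157.79333°
Δλ = 43.6850°
y = sin Δλ · cos φ₂ = 0.246459
x = cos φ₁ sin φ₂ − sin φ₁ cos φ₂ cos Δλ = -0.039391
θ = atan2(y, x) = 99.0807° → 99.0807° (mod 360°)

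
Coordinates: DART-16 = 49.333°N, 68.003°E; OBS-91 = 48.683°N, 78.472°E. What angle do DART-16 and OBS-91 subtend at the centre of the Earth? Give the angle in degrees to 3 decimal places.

Δφ = -0.6500°,  Δλ = 10.4690°
a = sin²(Δφ/2) + cos φ₁ cos φ₂ sin²(Δλ/2) = 0.003613
c = 2·arcsin(√a) = 0.120293 rad = 6.8923°

6.892°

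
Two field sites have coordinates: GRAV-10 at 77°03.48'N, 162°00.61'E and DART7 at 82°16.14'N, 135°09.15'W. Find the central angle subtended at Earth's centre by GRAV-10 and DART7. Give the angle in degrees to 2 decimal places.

11.62°

GRAV-10: φ = +77.05800°, λ = +162.01017°
DART7: φ = +82.26900°, λ = -135.15250°
Δφ = 5.2110°,  Δλ = 62.8373°
a = sin²(Δφ/2) + cos φ₁ cos φ₂ sin²(Δλ/2) = 0.010254
c = 2·arcsin(√a) = 0.202868 rad = 11.6235°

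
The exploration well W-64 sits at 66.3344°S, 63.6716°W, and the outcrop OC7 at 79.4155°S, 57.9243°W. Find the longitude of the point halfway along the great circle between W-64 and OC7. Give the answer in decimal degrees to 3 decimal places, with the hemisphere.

61.868°W

Bx = cos φ₂ cos Δλ = 0.182762,  By = cos φ₂ sin Δλ = 0.018394
φₘ = atan2(sin φ₁ + sin φ₂, √((cos φ₁ + Bx)² + By²)) = -72.89242°
λₘ = λ₁ + atan2(By, cos φ₁ + Bx) = -61.86802°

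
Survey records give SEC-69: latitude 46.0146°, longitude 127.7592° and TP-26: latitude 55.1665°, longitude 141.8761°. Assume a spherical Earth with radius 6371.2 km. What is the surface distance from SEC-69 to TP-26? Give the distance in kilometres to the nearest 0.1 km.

Δφ = 9.1519°,  Δλ = 14.1169°
a = sin²(Δφ/2) + cos φ₁ cos φ₂ sin²(Δλ/2) = 0.012355
c = 2·arcsin(√a) = 0.222764 rad = 12.7635°
d = R·c = 6371.2 × 0.222764 = 1419.3 km

1419.3 km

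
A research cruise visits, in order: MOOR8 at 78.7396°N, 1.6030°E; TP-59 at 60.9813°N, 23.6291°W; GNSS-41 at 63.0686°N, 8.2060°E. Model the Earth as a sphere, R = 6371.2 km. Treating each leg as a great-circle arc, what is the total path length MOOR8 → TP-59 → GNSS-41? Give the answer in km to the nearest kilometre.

MOOR8→TP-59: c = 0.338319 rad, d = 2155.50 km
TP-59→GNSS-41: c = 0.260407 rad, d = 1659.10 km
Total = 2155.50 + 1659.10 = 3814.60 km

3815 km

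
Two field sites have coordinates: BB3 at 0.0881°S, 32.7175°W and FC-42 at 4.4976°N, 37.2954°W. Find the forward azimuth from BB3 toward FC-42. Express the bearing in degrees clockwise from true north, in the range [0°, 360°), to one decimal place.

315.1°

Δλ = -4.5779°
y = sin Δλ · cos φ₂ = -0.079569
x = cos φ₁ sin φ₂ − sin φ₁ cos φ₂ cos Δλ = 0.079945
θ = atan2(y, x) = -44.8647° → 315.1353° (mod 360°)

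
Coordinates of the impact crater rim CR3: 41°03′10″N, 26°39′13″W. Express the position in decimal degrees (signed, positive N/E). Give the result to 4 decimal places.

+41.0528°, -26.6536°

lat: 41.0528° N → +41.0528°
lon: 26.6536° W → -26.6536°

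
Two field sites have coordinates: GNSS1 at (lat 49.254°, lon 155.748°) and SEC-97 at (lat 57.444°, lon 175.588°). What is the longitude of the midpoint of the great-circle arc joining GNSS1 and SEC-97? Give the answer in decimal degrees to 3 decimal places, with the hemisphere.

Bx = cos φ₂ cos Δλ = 0.506183,  By = cos φ₂ sin Δλ = 0.182636
φₘ = atan2(sin φ₁ + sin φ₂, √((cos φ₁ + Bx)² + By²)) = 53.75757°
λₘ = λ₁ + atan2(By, cos φ₁ + Bx) = 164.70392°

164.704°E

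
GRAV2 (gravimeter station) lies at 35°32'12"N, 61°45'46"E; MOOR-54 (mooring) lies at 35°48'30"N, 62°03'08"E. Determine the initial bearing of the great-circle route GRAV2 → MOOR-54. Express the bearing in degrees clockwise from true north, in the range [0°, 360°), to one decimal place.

40.8°

GRAV2: φ = +35.53667°, λ = +61.76278°
MOOR-54: φ = +35.80833°, λ = +62.05222°
Δλ = 0.2894°
y = sin Δλ · cos φ₂ = 0.004097
x = cos φ₁ sin φ₂ − sin φ₁ cos φ₂ cos Δλ = 0.004747
θ = atan2(y, x) = 40.7927° → 40.7927° (mod 360°)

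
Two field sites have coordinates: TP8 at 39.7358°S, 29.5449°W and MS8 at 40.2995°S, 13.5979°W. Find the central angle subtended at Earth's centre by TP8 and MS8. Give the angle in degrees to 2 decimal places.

Δφ = -0.5637°,  Δλ = 15.9470°
a = sin²(Δφ/2) + cos φ₁ cos φ₂ sin²(Δλ/2) = 0.011309
c = 2·arcsin(√a) = 0.213095 rad = 12.2095°

12.21°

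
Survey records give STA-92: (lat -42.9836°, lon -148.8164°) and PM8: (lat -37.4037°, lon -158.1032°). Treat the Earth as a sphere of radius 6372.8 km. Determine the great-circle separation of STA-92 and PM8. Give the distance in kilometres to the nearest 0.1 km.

1002.8 km

Δφ = 5.5799°,  Δλ = -9.2868°
a = sin²(Δφ/2) + cos φ₁ cos φ₂ sin²(Δλ/2) = 0.006178
c = 2·arcsin(√a) = 0.157358 rad = 9.0160°
d = R·c = 6372.8 × 0.157358 = 1002.8 km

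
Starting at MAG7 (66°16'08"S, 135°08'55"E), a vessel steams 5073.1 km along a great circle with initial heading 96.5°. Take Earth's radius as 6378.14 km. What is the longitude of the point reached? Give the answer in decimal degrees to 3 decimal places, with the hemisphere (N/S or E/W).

MAG7: φ = -66.26889°, λ = +135.14861°
δ = d/R = 5073.1/6378.14 = 0.795389 rad
φ₂ = arcsin(sin φ₁ cos δ + cos φ₁ sin δ cos θ)
   = arcsin(-0.91544·0.70001 + 0.40244·0.71414·-0.11320) = -42.32632°
λ₂ = λ₁ + atan2(sin θ sin δ cos φ₁, cos δ − sin φ₁ sin φ₂) = -151.16791°

151.168°W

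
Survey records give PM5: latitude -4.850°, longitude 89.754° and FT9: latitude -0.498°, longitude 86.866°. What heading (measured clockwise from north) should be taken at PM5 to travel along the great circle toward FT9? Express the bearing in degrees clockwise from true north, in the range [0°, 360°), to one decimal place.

Δλ = -2.8880°
y = sin Δλ · cos φ₂ = -0.050382
x = cos φ₁ sin φ₂ − sin φ₁ cos φ₂ cos Δλ = 0.075776
θ = atan2(y, x) = -33.6190° → 326.3810° (mod 360°)

326.4°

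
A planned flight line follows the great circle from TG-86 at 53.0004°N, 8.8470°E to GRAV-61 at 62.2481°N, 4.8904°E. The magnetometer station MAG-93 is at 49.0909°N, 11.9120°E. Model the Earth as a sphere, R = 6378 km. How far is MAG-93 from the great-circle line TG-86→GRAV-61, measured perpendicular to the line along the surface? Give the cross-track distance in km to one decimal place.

δ₁₃ = central angle TG-86→MAG-93 = 0.076055 rad  (haversine)
θ₁₃ = bearing TG-86→MAG-93 = 152.559°,  θ₁₂ = bearing TG-86→GRAV-61 = 348.754°
dₓₜ = R·arcsin(sin δ₁₃ · sin(θ₁₃ − θ₁₂)) = 6378·arcsin(0.07598·sin(-196.195°)) = 135.171 km
|dₓₜ| = 135.171 km

135.2 km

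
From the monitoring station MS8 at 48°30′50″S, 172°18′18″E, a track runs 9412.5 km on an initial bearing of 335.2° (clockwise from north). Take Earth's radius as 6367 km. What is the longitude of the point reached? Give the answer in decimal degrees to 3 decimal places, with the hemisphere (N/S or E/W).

142.808°E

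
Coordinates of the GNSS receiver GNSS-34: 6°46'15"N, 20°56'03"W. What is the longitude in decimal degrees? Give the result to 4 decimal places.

20° + 56′/60 + 3″/3600 = 20 + 0.93333 + 0.00083 = 20.9342°

20.9342°W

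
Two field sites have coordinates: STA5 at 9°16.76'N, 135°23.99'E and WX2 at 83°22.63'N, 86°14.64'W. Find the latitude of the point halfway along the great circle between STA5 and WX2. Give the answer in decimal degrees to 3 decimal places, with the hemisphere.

STA5: φ = +9.27933°, λ = +135.39983°
WX2: φ = +83.37717°, λ = -86.24400°
Bx = cos φ₂ cos Δλ = -0.086187,  By = cos φ₂ sin Δλ = 0.076639
φₘ = atan2(sin φ₁ + sin φ₂, √((cos φ₁ + Bx)² + By²)) = 51.94062°
λₘ = λ₁ + atan2(By, cos φ₁ + Bx) = 140.26315°

51.941°N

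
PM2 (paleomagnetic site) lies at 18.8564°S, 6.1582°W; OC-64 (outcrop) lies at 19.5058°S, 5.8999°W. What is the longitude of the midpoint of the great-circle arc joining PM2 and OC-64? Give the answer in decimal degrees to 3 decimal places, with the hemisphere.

Bx = cos φ₂ cos Δλ = 0.942598,  By = cos φ₂ sin Δλ = 0.004249
φₘ = atan2(sin φ₁ + sin φ₂, √((cos φ₁ + Bx)² + By²)) = -19.18115°
λₘ = λ₁ + atan2(By, cos φ₁ + Bx) = -6.02930°

6.029°W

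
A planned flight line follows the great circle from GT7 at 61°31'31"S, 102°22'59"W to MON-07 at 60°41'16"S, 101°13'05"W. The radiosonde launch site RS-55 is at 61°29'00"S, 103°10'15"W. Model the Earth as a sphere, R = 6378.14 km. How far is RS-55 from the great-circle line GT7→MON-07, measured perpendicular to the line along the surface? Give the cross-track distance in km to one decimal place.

37.0 km

GT7: φ = -61.52528°, λ = -102.38306°
MON-07: φ = -60.68778°, λ = -101.21806°
RS-55: φ = -61.48333°, λ = -103.17083°
δ₁₃ = central angle GT7→RS-55 = 0.006600 rad  (haversine)
θ₁₃ = bearing GT7→RS-55 = 276.022°,  θ₁₂ = bearing GT7→MON-07 = 34.417°
dₓₜ = R·arcsin(sin δ₁₃ · sin(θ₁₃ − θ₁₂)) = 6378.14·arcsin(0.00660·sin(241.604°)) = -37.033 km
|dₓₜ| = 37.033 km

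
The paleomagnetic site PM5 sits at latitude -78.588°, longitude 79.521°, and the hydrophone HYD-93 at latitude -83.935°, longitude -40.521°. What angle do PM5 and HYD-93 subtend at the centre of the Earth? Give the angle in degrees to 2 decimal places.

Δφ = -5.3470°,  Δλ = -120.0420°
a = sin²(Δφ/2) + cos φ₁ cos φ₂ sin²(Δλ/2) = 0.017861
c = 2·arcsin(√a) = 0.268096 rad = 15.3608°

15.36°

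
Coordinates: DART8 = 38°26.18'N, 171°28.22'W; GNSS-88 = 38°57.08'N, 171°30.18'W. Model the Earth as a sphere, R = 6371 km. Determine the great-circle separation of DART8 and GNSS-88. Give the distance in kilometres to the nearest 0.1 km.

DART8: φ = +38.43633°, λ = -171.47033°
GNSS-88: φ = +38.95133°, λ = -171.50300°
Δφ = 0.5150°,  Δλ = -0.0327°
a = sin²(Δφ/2) + cos φ₁ cos φ₂ sin²(Δλ/2) = 0.000020
c = 2·arcsin(√a) = 0.008999 rad = 0.5156°
d = R·c = 6371 × 0.008999 = 57.3 km

57.3 km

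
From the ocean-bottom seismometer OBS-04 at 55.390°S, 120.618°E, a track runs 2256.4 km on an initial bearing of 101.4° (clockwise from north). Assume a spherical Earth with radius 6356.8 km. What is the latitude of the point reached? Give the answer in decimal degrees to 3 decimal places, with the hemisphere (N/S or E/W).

54.169°S

δ = d/R = 2256.4/6356.8 = 0.354958 rad
φ₂ = arcsin(sin φ₁ cos δ + cos φ₁ sin δ cos θ)
   = arcsin(-0.82304·0.93766 + 0.56799·0.34755·-0.19766) = -54.16911°
λ₂ = λ₁ + atan2(sin θ sin δ cos φ₁, cos δ − sin φ₁ sin φ₂) = 156.20872°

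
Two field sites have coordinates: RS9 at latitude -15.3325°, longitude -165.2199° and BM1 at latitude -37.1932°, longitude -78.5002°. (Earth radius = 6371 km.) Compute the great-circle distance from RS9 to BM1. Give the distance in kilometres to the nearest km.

8700 km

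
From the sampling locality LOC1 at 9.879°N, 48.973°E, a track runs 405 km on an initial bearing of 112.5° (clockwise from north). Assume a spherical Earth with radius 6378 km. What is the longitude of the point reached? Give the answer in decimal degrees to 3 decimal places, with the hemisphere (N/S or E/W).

δ = d/R = 405/6378 = 0.063500 rad
φ₂ = arcsin(sin φ₁ cos δ + cos φ₁ sin δ cos θ)
   = arcsin(0.17157·0.99798 + 0.98517·0.06346·-0.38268) = 8.47040°
λ₂ = λ₁ + atan2(sin θ sin δ cos φ₁, cos δ − sin φ₁ sin φ₂) = 52.37109°

52.371°E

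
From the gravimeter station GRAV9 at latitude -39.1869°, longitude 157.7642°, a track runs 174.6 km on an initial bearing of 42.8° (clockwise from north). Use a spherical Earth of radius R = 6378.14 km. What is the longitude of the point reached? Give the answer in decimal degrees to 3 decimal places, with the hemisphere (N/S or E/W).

δ = d/R = 174.6/6378.14 = 0.027375 rad
φ₂ = arcsin(sin φ₁ cos δ + cos φ₁ sin δ cos θ)
   = arcsin(-0.63185·0.99963 + 0.77509·0.02737·0.73373) = -38.02819°
λ₂ = λ₁ + atan2(sin θ sin δ cos φ₁, cos δ − sin φ₁ sin φ₂) = 159.11704°

159.117°E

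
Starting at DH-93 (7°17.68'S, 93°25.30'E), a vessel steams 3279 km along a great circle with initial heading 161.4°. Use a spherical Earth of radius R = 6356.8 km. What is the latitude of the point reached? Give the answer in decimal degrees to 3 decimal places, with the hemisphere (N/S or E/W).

DH-93: φ = -7.29467°, λ = +93.42167°
δ = d/R = 3279/6356.8 = 0.515826 rad
φ₂ = arcsin(sin φ₁ cos δ + cos φ₁ sin δ cos θ)
   = arcsin(-0.12697·0.86989 + 0.99191·0.49325·-0.94777) = -35.04065°
λ₂ = λ₁ + atan2(sin θ sin δ cos φ₁, cos δ − sin φ₁ sin φ₂) = 104.50037°

35.041°S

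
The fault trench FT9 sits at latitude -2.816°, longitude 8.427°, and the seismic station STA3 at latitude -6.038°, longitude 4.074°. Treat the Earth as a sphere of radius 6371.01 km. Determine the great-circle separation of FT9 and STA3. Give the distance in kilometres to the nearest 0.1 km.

Δφ = -3.2220°,  Δλ = -4.3530°
a = sin²(Δφ/2) + cos φ₁ cos φ₂ sin²(Δλ/2) = 0.002223
c = 2·arcsin(√a) = 0.094332 rad = 5.4048°
d = R·c = 6371.01 × 0.094332 = 601.0 km

601.0 km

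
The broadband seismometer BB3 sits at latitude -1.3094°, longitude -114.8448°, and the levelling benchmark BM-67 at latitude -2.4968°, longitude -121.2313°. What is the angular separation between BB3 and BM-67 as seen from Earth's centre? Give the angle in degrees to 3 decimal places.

6.492°

Δφ = -1.1874°,  Δλ = -6.3865°
a = sin²(Δφ/2) + cos φ₁ cos φ₂ sin²(Δλ/2) = 0.003207
c = 2·arcsin(√a) = 0.113313 rad = 6.4924°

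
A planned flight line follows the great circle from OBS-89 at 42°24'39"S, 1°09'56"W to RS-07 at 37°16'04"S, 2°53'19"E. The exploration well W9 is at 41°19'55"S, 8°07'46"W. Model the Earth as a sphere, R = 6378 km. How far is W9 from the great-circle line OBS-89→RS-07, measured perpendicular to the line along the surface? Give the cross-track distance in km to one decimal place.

542.1 km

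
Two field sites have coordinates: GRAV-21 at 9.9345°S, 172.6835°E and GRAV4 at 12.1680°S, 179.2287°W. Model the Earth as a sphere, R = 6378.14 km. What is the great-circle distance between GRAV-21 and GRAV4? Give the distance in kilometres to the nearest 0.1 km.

917.9 km

Δφ = -2.2335°,  Δλ = 8.0878°
a = sin²(Δφ/2) + cos φ₁ cos φ₂ sin²(Δλ/2) = 0.005168
c = 2·arcsin(√a) = 0.143907 rad = 8.2453°
d = R·c = 6378.14 × 0.143907 = 917.9 km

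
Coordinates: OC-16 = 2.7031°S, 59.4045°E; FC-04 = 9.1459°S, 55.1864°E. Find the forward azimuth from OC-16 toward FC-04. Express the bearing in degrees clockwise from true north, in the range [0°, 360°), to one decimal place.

212.9°

Δλ = -4.2181°
y = sin Δλ · cos φ₂ = -0.072618
x = cos φ₁ sin φ₂ − sin φ₁ cos φ₂ cos Δλ = -0.112337
θ = atan2(y, x) = -147.1202° → 212.8798° (mod 360°)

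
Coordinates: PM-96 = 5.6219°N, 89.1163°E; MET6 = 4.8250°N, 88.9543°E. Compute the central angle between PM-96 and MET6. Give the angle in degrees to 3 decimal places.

0.813°

Δφ = -0.7969°,  Δλ = -0.1620°
a = sin²(Δφ/2) + cos φ₁ cos φ₂ sin²(Δλ/2) = 0.000050
c = 2·arcsin(√a) = 0.014191 rad = 0.8131°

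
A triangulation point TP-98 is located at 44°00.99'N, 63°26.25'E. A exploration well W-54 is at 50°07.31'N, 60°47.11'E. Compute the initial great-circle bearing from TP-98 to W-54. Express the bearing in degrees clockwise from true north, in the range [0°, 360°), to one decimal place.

TP-98: φ = +44.01650°, λ = +63.43750°
W-54: φ = +50.12183°, λ = +60.78517°
Δλ = -2.6523°
y = sin Δλ · cos φ₂ = -0.029670
x = cos φ₁ sin φ₂ − sin φ₁ cos φ₂ cos Δλ = 0.106834
θ = atan2(y, x) = -15.5210° → 344.4790° (mod 360°)

344.5°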